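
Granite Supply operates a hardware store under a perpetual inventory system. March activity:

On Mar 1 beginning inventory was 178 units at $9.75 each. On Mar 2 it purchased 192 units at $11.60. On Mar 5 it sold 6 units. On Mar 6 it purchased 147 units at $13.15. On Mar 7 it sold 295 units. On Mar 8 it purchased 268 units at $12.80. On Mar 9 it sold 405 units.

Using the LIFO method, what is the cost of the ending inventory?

Mar 5, 6 sold [LIFO — newest first]: 6 @ $11.60 = $69.60
Mar 7, 295 sold [LIFO — newest first]: 147 @ $13.15 + 148 @ $11.60 = $3,649.85
Mar 9, 405 sold [LIFO — newest first]: 268 @ $12.80 + 38 @ $11.60 + 99 @ $9.75 = $4,836.45
Total COGS = $69.60 + $3,649.85 + $4,836.45 = $8,555.90
Ending inventory: 79 @ $9.75 = $770.25

Ending inventory = $770.25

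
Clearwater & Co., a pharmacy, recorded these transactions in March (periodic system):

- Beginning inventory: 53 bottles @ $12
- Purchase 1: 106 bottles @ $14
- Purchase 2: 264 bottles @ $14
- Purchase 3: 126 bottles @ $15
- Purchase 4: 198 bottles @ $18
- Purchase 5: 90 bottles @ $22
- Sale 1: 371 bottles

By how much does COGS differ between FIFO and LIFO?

$1,701

FIFO COGS: 53 @ $12 + 106 @ $14 + 212 @ $14 = $5,088
LIFO COGS: 90 @ $22 + 198 @ $18 + 83 @ $15 = $6,789
Difference = |$5,088 − $6,789| = $1,701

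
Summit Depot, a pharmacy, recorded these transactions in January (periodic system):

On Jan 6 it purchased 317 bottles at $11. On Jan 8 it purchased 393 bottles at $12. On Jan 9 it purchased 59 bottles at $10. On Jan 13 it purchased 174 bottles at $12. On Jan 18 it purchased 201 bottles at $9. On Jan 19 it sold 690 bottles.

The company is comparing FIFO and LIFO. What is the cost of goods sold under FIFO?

COGS = $7,963

FIFO COGS: 317 @ $11 + 373 @ $12 = $7,963
LIFO COGS: 201 @ $9 + 174 @ $12 + 59 @ $10 + 256 @ $12 = $7,559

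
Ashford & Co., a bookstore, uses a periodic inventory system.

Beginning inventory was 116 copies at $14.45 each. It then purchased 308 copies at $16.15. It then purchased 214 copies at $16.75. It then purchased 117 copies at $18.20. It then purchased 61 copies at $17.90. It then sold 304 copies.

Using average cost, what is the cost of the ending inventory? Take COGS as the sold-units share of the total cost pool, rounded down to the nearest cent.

Sale 1, sell 304: 304/816 × $13,456.20 → $5,013.09
Ending inventory (cost pool remaining) = $8,443.11
Check: goods available $13,456.20 = COGS $5,013.09 + ending $8,443.11

Ending inventory = $8,443.11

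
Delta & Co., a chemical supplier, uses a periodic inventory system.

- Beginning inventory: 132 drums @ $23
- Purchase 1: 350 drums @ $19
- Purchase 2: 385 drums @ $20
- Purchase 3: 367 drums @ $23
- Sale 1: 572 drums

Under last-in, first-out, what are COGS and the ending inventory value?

Sale 1 (572) [LIFO — newest first]: 367 @ $23 + 205 @ $20 = $12,541
Ending inventory: 132 @ $23 + 350 @ $19 + 180 @ $20 = $13,286

COGS = $12,541; ending inventory = $13,286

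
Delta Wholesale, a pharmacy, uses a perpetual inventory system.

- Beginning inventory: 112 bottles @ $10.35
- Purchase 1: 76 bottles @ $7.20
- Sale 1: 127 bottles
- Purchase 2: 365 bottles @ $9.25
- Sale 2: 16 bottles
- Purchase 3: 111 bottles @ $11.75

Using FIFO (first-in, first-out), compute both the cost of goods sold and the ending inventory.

COGS = $1,382.40; ending inventory = $5,004.50

Sale 1 (127) [FIFO — oldest first]: 112 @ $10.35 + 15 @ $7.20 = $1,267.20
Sale 2 (16) [FIFO — oldest first]: 16 @ $7.20 = $115.20
Total COGS = $1,267.20 + $115.20 = $1,382.40
Ending inventory: 45 @ $7.20 + 365 @ $9.25 + 111 @ $11.75 = $5,004.50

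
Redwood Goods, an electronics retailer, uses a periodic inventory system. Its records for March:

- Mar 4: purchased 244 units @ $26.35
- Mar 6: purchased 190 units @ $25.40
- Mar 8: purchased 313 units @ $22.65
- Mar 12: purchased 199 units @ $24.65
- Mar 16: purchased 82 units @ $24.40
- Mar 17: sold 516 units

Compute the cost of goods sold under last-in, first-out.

COGS = $12,228.90

Mar 17, 516 sold [LIFO — newest first]: 82 @ $24.40 + 199 @ $24.65 + 235 @ $22.65 = $12,228.90
Ending inventory: 244 @ $26.35 + 190 @ $25.40 + 78 @ $22.65 = $13,022.10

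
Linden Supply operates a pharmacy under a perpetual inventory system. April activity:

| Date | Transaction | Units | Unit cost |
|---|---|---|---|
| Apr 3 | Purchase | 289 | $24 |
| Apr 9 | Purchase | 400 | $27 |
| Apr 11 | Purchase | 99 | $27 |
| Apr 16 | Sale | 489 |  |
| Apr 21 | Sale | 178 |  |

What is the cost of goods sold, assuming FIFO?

COGS = $17,142

Apr 16, 489 sold [FIFO — oldest first]: 289 @ $24 + 200 @ $27 = $12,336
Apr 21, 178 sold [FIFO — oldest first]: 178 @ $27 = $4,806
Total COGS = $12,336 + $4,806 = $17,142
Ending inventory: 22 @ $27 + 99 @ $27 = $3,267
Check: goods available $20,409 = COGS $17,142 + ending $3,267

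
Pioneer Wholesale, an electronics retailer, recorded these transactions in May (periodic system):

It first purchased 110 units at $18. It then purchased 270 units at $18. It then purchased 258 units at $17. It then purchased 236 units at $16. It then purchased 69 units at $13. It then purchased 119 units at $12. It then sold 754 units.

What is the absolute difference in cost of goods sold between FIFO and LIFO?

FIFO COGS: 110 @ $18 + 270 @ $18 + 258 @ $17 + 116 @ $16 = $13,082
LIFO COGS: 119 @ $12 + 69 @ $13 + 236 @ $16 + 258 @ $17 + 72 @ $18 = $11,783
Difference = |$13,082 − $11,783| = $1,299

$1,299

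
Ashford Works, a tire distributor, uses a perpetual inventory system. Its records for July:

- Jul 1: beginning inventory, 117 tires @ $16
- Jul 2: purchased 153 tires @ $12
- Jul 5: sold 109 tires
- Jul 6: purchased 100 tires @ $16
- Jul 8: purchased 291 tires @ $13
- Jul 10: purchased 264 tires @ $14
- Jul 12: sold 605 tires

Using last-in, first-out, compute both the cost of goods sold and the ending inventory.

COGS = $9,587; ending inventory = $3,200

Jul 5, 109 sold [LIFO — newest first]: 109 @ $12 = $1,308
Jul 12, 605 sold [LIFO — newest first]: 264 @ $14 + 291 @ $13 + 50 @ $16 = $8,279
Total COGS = $1,308 + $8,279 = $9,587
Ending inventory: 117 @ $16 + 44 @ $12 + 50 @ $16 = $3,200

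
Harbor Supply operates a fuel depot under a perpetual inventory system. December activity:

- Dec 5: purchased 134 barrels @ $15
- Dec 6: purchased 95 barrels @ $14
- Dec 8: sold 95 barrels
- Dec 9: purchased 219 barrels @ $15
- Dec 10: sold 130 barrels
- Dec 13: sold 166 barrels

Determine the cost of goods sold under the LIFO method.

COGS = $5,770

Dec 8, 95 sold [LIFO — newest first]: 95 @ $14 = $1,330
Dec 10, 130 sold [LIFO — newest first]: 130 @ $15 = $1,950
Dec 13, 166 sold [LIFO — newest first]: 89 @ $15 + 77 @ $15 = $2,490
Total COGS = $1,330 + $1,950 + $2,490 = $5,770
Ending inventory: 57 @ $15 = $855
Check: goods available $6,625 = COGS $5,770 + ending $855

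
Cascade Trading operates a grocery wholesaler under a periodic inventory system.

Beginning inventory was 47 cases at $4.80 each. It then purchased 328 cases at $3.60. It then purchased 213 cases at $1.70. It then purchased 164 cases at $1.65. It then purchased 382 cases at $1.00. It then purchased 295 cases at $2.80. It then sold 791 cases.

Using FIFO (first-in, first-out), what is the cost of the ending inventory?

Ending inventory = $1,169.00

Sale 1 (791) [FIFO — oldest first]: 47 @ $4.80 + 328 @ $3.60 + 213 @ $1.70 + 164 @ $1.65 + 39 @ $1.00 = $2,078.10
Ending inventory: 343 @ $1.00 + 295 @ $2.80 = $1,169.00
Check: goods available $3,247.10 = COGS $2,078.10 + ending $1,169.00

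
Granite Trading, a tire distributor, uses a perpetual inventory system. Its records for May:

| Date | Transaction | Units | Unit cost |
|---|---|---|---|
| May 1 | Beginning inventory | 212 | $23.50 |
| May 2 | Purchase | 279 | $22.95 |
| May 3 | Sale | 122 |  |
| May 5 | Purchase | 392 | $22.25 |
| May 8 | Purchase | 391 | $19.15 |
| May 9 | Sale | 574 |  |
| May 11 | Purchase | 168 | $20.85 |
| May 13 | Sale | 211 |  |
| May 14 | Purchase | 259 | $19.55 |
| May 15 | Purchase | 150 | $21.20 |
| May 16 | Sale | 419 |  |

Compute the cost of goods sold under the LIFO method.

COGS = $27,284.80

May 3, 122 sold [LIFO — newest first]: 122 @ $22.95 = $2,799.90
May 9, 574 sold [LIFO — newest first]: 391 @ $19.15 + 183 @ $22.25 = $11,559.40
May 13, 211 sold [LIFO — newest first]: 168 @ $20.85 + 43 @ $22.25 = $4,459.55
May 16, 419 sold [LIFO — newest first]: 150 @ $21.20 + 259 @ $19.55 + 10 @ $22.25 = $8,465.95
Total COGS = $2,799.90 + $11,559.40 + $4,459.55 + $8,465.95 = $27,284.80
Ending inventory: 212 @ $23.50 + 157 @ $22.95 + 156 @ $22.25 = $12,056.15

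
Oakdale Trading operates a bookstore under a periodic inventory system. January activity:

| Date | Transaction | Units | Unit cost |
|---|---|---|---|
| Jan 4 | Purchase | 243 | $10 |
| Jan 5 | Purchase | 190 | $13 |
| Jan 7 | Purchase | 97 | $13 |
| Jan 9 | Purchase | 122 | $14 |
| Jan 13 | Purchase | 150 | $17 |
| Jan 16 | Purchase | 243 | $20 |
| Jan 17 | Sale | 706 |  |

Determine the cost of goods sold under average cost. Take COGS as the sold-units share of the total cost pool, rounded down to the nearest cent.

COGS = $10,322.46

Jan 17, sell 706: 706/1045 × $15,279.00 → $10,322.46
Ending inventory (cost pool remaining) = $4,956.54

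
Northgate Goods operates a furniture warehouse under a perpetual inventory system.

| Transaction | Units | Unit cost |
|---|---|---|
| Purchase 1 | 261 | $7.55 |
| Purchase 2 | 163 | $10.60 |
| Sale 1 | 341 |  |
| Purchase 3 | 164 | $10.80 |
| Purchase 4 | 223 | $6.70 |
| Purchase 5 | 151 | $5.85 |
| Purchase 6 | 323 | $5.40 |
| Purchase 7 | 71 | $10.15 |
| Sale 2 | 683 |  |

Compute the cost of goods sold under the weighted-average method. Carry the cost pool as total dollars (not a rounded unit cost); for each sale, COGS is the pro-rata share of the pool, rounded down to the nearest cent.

COGS = $7,911.81

After Purchase 1: 261 on hand, pool $1,970.55 (≈ $7.5500 each)
After Purchase 2: 424 on hand, pool $3,698.35 (≈ $8.7225 each)
Sale 1, sell 341: 341/424 × $3,698.35 → $2,974.38
After Purchase 3: 247 on hand, pool $2,495.17 (≈ $10.1019 each)
After Purchase 4: 470 on hand, pool $3,989.27 (≈ $8.4878 each)
After Purchase 5: 621 on hand, pool $4,872.62 (≈ $7.8464 each)
After Purchase 6: 944 on hand, pool $6,616.82 (≈ $7.0093 each)
After Purchase 7: 1015 on hand, pool $7,337.47 (≈ $7.2290 each)
Sale 2, sell 683: 683/1015 × $7,337.47 → $4,937.43
Total COGS = $2,974.38 + $4,937.43 = $7,911.81
Ending inventory (cost pool remaining) = $2,400.04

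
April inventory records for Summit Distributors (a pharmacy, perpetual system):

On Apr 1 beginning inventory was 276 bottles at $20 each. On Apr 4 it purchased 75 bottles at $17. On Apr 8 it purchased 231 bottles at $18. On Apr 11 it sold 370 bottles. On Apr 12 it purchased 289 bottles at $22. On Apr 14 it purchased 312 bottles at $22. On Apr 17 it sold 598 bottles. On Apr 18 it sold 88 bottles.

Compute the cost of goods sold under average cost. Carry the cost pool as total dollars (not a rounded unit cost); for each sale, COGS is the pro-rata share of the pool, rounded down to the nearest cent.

COGS = $21,486.32

After Apr 1: 276 on hand, pool $5,520.00 (≈ $20.0000 each)
After Apr 4: 351 on hand, pool $6,795.00 (≈ $19.3590 each)
After Apr 8: 582 on hand, pool $10,953.00 (≈ $18.8196 each)
Apr 11, sell 370: 370/582 × $10,953.00 → $6,963.24
After Apr 12: 501 on hand, pool $10,347.76 (≈ $20.6542 each)
After Apr 14: 813 on hand, pool $17,211.76 (≈ $21.1707 each)
Apr 17, sell 598: 598/813 × $17,211.76 → $12,660.06
Apr 18, sell 88: 88/215 × $4,551.70 → $1,863.02
Total COGS = $6,963.24 + $12,660.06 + $1,863.02 = $21,486.32
Ending inventory (cost pool remaining) = $2,688.68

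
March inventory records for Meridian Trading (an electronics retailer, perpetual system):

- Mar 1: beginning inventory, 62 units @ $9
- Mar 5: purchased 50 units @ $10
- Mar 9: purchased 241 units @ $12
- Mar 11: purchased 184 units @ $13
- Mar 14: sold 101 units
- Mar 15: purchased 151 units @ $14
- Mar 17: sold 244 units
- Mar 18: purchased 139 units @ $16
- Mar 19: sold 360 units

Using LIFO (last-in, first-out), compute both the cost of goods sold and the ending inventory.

Mar 14, 101 sold [LIFO — newest first]: 101 @ $13 = $1,313
Mar 17, 244 sold [LIFO — newest first]: 151 @ $14 + 83 @ $13 + 10 @ $12 = $3,313
Mar 19, 360 sold [LIFO — newest first]: 139 @ $16 + 221 @ $12 = $4,876
Total COGS = $1,313 + $3,313 + $4,876 = $9,502
Ending inventory: 62 @ $9 + 50 @ $10 + 10 @ $12 = $1,178
Check: goods available $10,680 = COGS $9,502 + ending $1,178

COGS = $9,502; ending inventory = $1,178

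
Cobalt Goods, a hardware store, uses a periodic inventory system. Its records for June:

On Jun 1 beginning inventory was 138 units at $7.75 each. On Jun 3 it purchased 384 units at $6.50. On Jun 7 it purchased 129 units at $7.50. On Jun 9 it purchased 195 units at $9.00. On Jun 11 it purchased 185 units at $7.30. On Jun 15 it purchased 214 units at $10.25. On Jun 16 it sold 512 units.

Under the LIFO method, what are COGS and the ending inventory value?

Jun 16, 512 sold [LIFO — newest first]: 214 @ $10.25 + 185 @ $7.30 + 113 @ $9.00 = $4,561.00
Ending inventory: 138 @ $7.75 + 384 @ $6.50 + 129 @ $7.50 + 82 @ $9.00 = $5,271.00

COGS = $4,561.00; ending inventory = $5,271.00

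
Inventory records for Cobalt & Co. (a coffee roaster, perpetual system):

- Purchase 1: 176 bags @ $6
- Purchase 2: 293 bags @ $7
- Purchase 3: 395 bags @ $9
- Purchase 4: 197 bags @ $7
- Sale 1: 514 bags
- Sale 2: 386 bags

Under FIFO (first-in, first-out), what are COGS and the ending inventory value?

COGS = $6,914; ending inventory = $1,127

Sale 1 (514) [FIFO — oldest first]: 176 @ $6 + 293 @ $7 + 45 @ $9 = $3,512
Sale 2 (386) [FIFO — oldest first]: 350 @ $9 + 36 @ $7 = $3,402
Total COGS = $3,512 + $3,402 = $6,914
Ending inventory: 161 @ $7 = $1,127
Check: goods available $8,041 = COGS $6,914 + ending $1,127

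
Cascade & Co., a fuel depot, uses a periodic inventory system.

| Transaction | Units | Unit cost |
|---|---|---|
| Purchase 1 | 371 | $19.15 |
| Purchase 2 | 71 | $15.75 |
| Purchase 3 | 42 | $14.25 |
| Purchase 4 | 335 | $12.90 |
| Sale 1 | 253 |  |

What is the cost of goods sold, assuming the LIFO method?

Sale 1 (253) [LIFO — newest first]: 253 @ $12.90 = $3,263.70
Ending inventory: 371 @ $19.15 + 71 @ $15.75 + 42 @ $14.25 + 82 @ $12.90 = $9,879.20

COGS = $3,263.70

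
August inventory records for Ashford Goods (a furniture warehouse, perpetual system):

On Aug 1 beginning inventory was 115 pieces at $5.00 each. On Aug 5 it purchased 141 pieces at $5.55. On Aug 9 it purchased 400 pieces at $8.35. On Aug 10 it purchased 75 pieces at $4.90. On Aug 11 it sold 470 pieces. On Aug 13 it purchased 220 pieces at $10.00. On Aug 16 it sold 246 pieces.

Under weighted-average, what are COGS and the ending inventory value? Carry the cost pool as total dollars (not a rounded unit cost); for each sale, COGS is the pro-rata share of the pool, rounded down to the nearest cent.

After Aug 1: 115 on hand, pool $575.00 (≈ $5.0000 each)
After Aug 5: 256 on hand, pool $1,357.55 (≈ $5.3029 each)
After Aug 9: 656 on hand, pool $4,697.55 (≈ $7.1609 each)
After Aug 10: 731 on hand, pool $5,065.05 (≈ $6.9289 each)
Aug 11, sell 470: 470/731 × $5,065.05 → $3,256.59
After Aug 13: 481 on hand, pool $4,008.46 (≈ $8.3336 each)
Aug 16, sell 246: 246/481 × $4,008.46 → $2,050.06
Total COGS = $3,256.59 + $2,050.06 = $5,306.65
Ending inventory (cost pool remaining) = $1,958.40
Check: goods available $7,265.05 = COGS $5,306.65 + ending $1,958.40

COGS = $5,306.65; ending inventory = $1,958.40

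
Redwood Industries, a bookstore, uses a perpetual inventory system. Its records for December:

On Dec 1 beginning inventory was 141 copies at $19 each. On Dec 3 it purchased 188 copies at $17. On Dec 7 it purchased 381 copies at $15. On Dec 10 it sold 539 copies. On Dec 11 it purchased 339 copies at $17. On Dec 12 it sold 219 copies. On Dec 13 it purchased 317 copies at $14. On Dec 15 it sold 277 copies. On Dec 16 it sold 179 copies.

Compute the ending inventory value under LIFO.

Ending inventory = $2,866

Dec 10, 539 sold [LIFO — newest first]: 381 @ $15 + 158 @ $17 = $8,401
Dec 12, 219 sold [LIFO — newest first]: 219 @ $17 = $3,723
Dec 15, 277 sold [LIFO — newest first]: 277 @ $14 = $3,878
Dec 16, 179 sold [LIFO — newest first]: 40 @ $14 + 120 @ $17 + 19 @ $17 = $2,923
Total COGS = $8,401 + $3,723 + $3,878 + $2,923 = $18,925
Ending inventory: 141 @ $19 + 11 @ $17 = $2,866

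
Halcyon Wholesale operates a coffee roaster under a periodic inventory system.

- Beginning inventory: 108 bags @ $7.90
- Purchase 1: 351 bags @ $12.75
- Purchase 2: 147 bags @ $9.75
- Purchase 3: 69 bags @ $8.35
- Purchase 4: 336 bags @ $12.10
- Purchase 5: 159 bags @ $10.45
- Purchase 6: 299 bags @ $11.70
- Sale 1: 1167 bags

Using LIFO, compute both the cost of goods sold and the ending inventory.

COGS = $13,236.60; ending inventory = $3,326.70

Sale 1 (1167) [LIFO — newest first]: 299 @ $11.70 + 159 @ $10.45 + 336 @ $12.10 + 69 @ $8.35 + 147 @ $9.75 + 157 @ $12.75 = $13,236.60
Ending inventory: 108 @ $7.90 + 194 @ $12.75 = $3,326.70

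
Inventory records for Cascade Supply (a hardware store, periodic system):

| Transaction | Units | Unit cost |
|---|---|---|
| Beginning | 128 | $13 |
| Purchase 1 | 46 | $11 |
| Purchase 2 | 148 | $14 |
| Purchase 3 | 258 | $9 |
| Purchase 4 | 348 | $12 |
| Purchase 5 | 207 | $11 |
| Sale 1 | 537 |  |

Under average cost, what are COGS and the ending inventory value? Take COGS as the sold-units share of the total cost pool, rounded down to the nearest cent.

COGS = $6,158.70; ending inventory = $6,858.30

Sale 1, sell 537: 537/1135 × $13,017.00 → $6,158.70
Ending inventory (cost pool remaining) = $6,858.30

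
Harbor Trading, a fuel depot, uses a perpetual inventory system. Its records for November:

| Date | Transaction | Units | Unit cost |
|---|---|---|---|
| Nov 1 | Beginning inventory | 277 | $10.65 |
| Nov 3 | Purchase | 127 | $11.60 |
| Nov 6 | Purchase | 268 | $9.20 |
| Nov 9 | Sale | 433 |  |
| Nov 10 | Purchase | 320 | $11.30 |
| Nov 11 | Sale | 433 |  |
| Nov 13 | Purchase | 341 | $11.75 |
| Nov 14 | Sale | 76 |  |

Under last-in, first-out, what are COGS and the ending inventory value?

COGS = $10,055.95; ending inventory = $4,455.65

Nov 9, 433 sold [LIFO — newest first]: 268 @ $9.20 + 127 @ $11.60 + 38 @ $10.65 = $4,343.50
Nov 11, 433 sold [LIFO — newest first]: 320 @ $11.30 + 113 @ $10.65 = $4,819.45
Nov 14, 76 sold [LIFO — newest first]: 76 @ $11.75 = $893.00
Total COGS = $4,343.50 + $4,819.45 + $893.00 = $10,055.95
Ending inventory: 126 @ $10.65 + 265 @ $11.75 = $4,455.65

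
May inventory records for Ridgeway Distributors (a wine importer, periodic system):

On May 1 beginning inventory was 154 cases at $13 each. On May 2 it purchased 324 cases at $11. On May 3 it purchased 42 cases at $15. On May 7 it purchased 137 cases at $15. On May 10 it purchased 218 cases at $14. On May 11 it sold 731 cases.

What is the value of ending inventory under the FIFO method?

May 11, 731 sold [FIFO — oldest first]: 154 @ $13 + 324 @ $11 + 42 @ $15 + 137 @ $15 + 74 @ $14 = $9,287
Ending inventory: 144 @ $14 = $2,016

Ending inventory = $2,016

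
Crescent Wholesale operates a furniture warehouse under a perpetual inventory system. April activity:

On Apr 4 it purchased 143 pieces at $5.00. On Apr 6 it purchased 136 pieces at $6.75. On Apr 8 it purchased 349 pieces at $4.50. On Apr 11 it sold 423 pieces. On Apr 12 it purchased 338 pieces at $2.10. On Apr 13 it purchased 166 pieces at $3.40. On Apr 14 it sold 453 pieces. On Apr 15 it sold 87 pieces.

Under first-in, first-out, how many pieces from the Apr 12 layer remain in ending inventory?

3

Apr 11, 423 sold [FIFO — oldest first]: 143 @ $5.00 + 136 @ $6.75 + 144 @ $4.50 = $2,281.00
Apr 14, 453 sold [FIFO — oldest first]: 205 @ $4.50 + 248 @ $2.10 = $1,443.30
Apr 15, 87 sold [FIFO — oldest first]: 87 @ $2.10 = $182.70
Total COGS = $2,281.00 + $1,443.30 + $182.70 = $3,907.00
Ending inventory: 3 @ $2.10 + 166 @ $3.40 = $570.70
Check: goods available $4,477.70 = COGS $3,907.00 + ending $570.70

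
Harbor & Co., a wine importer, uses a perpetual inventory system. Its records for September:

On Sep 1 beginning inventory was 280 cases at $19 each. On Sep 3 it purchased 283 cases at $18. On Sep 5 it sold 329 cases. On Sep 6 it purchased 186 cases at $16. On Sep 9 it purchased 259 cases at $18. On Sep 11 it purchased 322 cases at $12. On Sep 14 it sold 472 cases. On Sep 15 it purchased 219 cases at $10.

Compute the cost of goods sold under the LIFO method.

COGS = $12,532

Sep 5, 329 sold [LIFO — newest first]: 283 @ $18 + 46 @ $19 = $5,968
Sep 14, 472 sold [LIFO — newest first]: 322 @ $12 + 150 @ $18 = $6,564
Total COGS = $5,968 + $6,564 = $12,532
Ending inventory: 234 @ $19 + 186 @ $16 + 109 @ $18 + 219 @ $10 = $11,574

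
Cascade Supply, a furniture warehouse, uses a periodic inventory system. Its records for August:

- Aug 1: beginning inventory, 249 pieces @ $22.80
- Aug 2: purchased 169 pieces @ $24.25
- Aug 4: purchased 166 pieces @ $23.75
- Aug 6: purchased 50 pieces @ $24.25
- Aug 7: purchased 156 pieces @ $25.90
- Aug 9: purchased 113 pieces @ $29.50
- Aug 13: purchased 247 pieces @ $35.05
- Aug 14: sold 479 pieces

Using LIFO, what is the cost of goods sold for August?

COGS = $15,072.95

Aug 14, 479 sold [LIFO — newest first]: 247 @ $35.05 + 113 @ $29.50 + 119 @ $25.90 = $15,072.95
Ending inventory: 249 @ $22.80 + 169 @ $24.25 + 166 @ $23.75 + 50 @ $24.25 + 37 @ $25.90 = $15,888.75
Check: goods available $30,961.70 = COGS $15,072.95 + ending $15,888.75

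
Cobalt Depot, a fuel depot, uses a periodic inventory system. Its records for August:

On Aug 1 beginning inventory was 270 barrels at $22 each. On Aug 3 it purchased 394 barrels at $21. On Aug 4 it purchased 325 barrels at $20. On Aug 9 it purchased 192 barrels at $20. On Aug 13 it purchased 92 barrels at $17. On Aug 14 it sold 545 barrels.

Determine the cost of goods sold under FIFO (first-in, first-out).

COGS = $11,715

Aug 14, 545 sold [FIFO — oldest first]: 270 @ $22 + 275 @ $21 = $11,715
Ending inventory: 119 @ $21 + 325 @ $20 + 192 @ $20 + 92 @ $17 = $14,403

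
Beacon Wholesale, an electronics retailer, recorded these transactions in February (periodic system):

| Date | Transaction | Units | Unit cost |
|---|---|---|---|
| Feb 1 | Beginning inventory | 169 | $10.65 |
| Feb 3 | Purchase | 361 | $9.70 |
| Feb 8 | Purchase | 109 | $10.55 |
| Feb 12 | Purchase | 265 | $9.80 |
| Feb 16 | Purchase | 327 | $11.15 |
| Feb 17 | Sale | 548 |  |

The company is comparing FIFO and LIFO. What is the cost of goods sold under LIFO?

COGS = $5,811.85

FIFO COGS: 169 @ $10.65 + 361 @ $9.70 + 18 @ $10.55 = $5,491.45
LIFO COGS: 327 @ $11.15 + 221 @ $9.80 = $5,811.85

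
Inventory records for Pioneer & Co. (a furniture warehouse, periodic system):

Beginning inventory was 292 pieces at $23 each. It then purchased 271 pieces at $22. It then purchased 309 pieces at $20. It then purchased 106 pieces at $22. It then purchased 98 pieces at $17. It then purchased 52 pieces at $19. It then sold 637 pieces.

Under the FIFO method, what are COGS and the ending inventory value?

Sale 1 (637) [FIFO — oldest first]: 292 @ $23 + 271 @ $22 + 74 @ $20 = $14,158
Ending inventory: 235 @ $20 + 106 @ $22 + 98 @ $17 + 52 @ $19 = $9,686
Check: goods available $23,844 = COGS $14,158 + ending $9,686

COGS = $14,158; ending inventory = $9,686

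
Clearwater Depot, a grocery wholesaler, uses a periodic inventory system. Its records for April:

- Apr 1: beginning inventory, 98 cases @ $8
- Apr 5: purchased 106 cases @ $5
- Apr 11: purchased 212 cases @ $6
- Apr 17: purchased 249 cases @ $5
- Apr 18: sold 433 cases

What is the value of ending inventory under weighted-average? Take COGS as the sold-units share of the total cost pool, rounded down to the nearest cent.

Ending inventory = $1,336.53

Apr 18, sell 433: 433/665 × $3,831.00 → $2,494.47
Ending inventory (cost pool remaining) = $1,336.53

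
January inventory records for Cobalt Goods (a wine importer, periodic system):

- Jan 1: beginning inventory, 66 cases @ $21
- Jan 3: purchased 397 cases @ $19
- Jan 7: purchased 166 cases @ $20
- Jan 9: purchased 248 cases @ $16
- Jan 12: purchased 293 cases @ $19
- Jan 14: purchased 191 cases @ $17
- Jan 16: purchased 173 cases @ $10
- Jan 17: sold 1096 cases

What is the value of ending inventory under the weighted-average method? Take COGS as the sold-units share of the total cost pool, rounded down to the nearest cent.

Ending inventory = $7,641.02

Jan 17, sell 1096: 1096/1534 × $26,761.00 → $19,119.98
Ending inventory (cost pool remaining) = $7,641.02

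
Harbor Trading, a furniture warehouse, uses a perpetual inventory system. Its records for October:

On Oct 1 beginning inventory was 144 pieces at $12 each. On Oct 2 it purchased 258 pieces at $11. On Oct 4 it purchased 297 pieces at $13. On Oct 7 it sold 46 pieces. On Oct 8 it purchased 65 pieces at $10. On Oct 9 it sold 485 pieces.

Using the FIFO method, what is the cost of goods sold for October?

COGS = $6,243

Oct 7, 46 sold [FIFO — oldest first]: 46 @ $12 = $552
Oct 9, 485 sold [FIFO — oldest first]: 98 @ $12 + 258 @ $11 + 129 @ $13 = $5,691
Total COGS = $552 + $5,691 = $6,243
Ending inventory: 168 @ $13 + 65 @ $10 = $2,834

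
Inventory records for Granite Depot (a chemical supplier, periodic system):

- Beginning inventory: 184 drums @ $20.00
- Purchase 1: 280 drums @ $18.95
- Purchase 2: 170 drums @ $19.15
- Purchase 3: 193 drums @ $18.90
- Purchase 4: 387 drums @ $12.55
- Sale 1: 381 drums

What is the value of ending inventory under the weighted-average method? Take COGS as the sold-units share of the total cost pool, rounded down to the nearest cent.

Sale 1, sell 381: 381/1214 × $20,746.05 → $6,510.91
Ending inventory (cost pool remaining) = $14,235.14

Ending inventory = $14,235.14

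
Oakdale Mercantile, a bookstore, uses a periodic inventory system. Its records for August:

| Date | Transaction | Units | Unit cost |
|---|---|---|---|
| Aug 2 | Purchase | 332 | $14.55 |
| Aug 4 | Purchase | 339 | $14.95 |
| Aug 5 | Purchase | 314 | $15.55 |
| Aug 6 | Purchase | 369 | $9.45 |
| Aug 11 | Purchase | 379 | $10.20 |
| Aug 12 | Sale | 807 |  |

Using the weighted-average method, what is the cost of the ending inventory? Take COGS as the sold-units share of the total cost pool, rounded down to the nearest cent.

Aug 12, sell 807: 807/1733 × $22,134.20 → $10,307.15
Ending inventory (cost pool remaining) = $11,827.05
Check: goods available $22,134.20 = COGS $10,307.15 + ending $11,827.05

Ending inventory = $11,827.05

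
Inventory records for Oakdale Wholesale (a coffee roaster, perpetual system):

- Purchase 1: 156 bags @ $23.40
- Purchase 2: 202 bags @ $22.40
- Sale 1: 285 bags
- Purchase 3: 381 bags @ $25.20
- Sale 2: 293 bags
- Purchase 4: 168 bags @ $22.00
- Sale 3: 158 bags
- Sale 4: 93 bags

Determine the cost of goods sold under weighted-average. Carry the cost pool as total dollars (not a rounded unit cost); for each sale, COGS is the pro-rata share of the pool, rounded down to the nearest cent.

COGS = $19,648.76

After Purchase 1: 156 on hand, pool $3,650.40 (≈ $23.4000 each)
After Purchase 2: 358 on hand, pool $8,175.20 (≈ $22.8358 each)
Sale 1, sell 285: 285/358 × $8,175.20 → $6,508.18
After Purchase 3: 454 on hand, pool $11,268.22 (≈ $24.8199 each)
Sale 2, sell 293: 293/454 × $11,268.22 → $7,272.22
After Purchase 4: 329 on hand, pool $7,692.00 (≈ $23.3799 each)
Sale 3, sell 158: 158/329 × $7,692.00 → $3,694.03
Sale 4, sell 93: 93/171 × $3,997.97 → $2,174.33
Total COGS = $6,508.18 + $7,272.22 + $3,694.03 + $2,174.33 = $19,648.76
Ending inventory (cost pool remaining) = $1,823.64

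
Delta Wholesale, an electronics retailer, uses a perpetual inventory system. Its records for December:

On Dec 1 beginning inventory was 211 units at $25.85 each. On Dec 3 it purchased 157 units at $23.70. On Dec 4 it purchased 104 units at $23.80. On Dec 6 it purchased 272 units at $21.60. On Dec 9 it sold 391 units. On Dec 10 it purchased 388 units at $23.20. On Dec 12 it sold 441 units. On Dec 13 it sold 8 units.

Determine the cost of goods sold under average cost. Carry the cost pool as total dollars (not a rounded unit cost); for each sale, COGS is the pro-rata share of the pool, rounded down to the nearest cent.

After Dec 1: 211 on hand, pool $5,454.35 (≈ $25.8500 each)
After Dec 3: 368 on hand, pool $9,175.25 (≈ $24.9327 each)
After Dec 4: 472 on hand, pool $11,650.45 (≈ $24.6832 each)
After Dec 6: 744 on hand, pool $17,525.65 (≈ $23.5560 each)
Dec 9, sell 391: 391/744 × $17,525.65 → $9,210.38
After Dec 10: 741 on hand, pool $17,316.87 (≈ $23.3696 each)
Dec 12, sell 441: 441/741 × $17,316.87 → $10,305.99
Dec 13, sell 8: 8/300 × $7,010.88 → $186.95
Total COGS = $9,210.38 + $10,305.99 + $186.95 = $19,703.32
Ending inventory (cost pool remaining) = $6,823.93

COGS = $19,703.32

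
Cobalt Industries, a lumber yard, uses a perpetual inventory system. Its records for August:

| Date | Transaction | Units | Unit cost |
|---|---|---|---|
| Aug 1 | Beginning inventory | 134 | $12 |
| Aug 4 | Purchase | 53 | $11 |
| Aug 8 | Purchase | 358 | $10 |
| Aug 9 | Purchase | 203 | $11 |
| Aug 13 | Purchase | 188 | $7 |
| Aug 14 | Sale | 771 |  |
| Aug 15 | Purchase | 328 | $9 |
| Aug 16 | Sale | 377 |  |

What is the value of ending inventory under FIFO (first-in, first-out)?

Ending inventory = $1,044

Aug 14, 771 sold [FIFO — oldest first]: 134 @ $12 + 53 @ $11 + 358 @ $10 + 203 @ $11 + 23 @ $7 = $8,165
Aug 16, 377 sold [FIFO — oldest first]: 165 @ $7 + 212 @ $9 = $3,063
Total COGS = $8,165 + $3,063 = $11,228
Ending inventory: 116 @ $9 = $1,044
Check: goods available $12,272 = COGS $11,228 + ending $1,044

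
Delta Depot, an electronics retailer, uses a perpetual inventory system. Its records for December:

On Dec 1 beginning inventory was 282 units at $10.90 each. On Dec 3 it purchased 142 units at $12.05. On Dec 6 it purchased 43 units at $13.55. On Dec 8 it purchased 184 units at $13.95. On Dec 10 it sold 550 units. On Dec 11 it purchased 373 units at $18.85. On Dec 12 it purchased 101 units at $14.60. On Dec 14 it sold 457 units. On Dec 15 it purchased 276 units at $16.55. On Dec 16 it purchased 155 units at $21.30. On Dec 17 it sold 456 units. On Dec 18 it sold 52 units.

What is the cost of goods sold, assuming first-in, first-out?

Dec 10, 550 sold [FIFO — oldest first]: 282 @ $10.90 + 142 @ $12.05 + 43 @ $13.55 + 83 @ $13.95 = $6,525.40
Dec 14, 457 sold [FIFO — oldest first]: 101 @ $13.95 + 356 @ $18.85 = $8,119.55
Dec 17, 456 sold [FIFO — oldest first]: 17 @ $18.85 + 101 @ $14.60 + 276 @ $16.55 + 62 @ $21.30 = $7,683.45
Dec 18, 52 sold [FIFO — oldest first]: 52 @ $21.30 = $1,107.60
Total COGS = $6,525.40 + $8,119.55 + $7,683.45 + $1,107.60 = $23,436.00
Ending inventory: 41 @ $21.30 = $873.30

COGS = $23,436.00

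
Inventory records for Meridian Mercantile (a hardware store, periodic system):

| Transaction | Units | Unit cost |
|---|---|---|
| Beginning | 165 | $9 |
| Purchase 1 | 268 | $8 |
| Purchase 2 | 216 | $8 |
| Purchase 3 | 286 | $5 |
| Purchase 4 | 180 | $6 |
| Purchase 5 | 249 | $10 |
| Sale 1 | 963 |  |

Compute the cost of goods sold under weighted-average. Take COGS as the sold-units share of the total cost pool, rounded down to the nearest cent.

Sale 1, sell 963: 963/1364 × $10,357.00 → $7,312.16
Ending inventory (cost pool remaining) = $3,044.84

COGS = $7,312.16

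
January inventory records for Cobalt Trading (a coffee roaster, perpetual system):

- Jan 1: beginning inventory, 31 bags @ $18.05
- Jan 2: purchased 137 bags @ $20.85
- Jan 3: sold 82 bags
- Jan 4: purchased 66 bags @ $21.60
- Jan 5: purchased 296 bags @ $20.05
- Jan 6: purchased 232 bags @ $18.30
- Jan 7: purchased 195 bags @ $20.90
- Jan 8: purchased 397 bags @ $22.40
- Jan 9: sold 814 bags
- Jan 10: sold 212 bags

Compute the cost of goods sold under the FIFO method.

COGS = $22,479.90

Jan 3, 82 sold [FIFO — oldest first]: 31 @ $18.05 + 51 @ $20.85 = $1,622.90
Jan 9, 814 sold [FIFO — oldest first]: 86 @ $20.85 + 66 @ $21.60 + 296 @ $20.05 + 232 @ $18.30 + 134 @ $20.90 = $16,199.70
Jan 10, 212 sold [FIFO — oldest first]: 61 @ $20.90 + 151 @ $22.40 = $4,657.30
Total COGS = $1,622.90 + $16,199.70 + $4,657.30 = $22,479.90
Ending inventory: 246 @ $22.40 = $5,510.40
Check: goods available $27,990.30 = COGS $22,479.90 + ending $5,510.40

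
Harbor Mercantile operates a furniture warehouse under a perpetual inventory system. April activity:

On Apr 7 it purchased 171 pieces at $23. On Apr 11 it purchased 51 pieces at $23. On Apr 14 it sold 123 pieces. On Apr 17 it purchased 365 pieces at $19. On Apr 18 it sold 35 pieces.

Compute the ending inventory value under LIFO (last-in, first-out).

Apr 14, 123 sold [LIFO — newest first]: 51 @ $23 + 72 @ $23 = $2,829
Apr 18, 35 sold [LIFO — newest first]: 35 @ $19 = $665
Total COGS = $2,829 + $665 = $3,494
Ending inventory: 99 @ $23 + 330 @ $19 = $8,547
Check: goods available $12,041 = COGS $3,494 + ending $8,547

Ending inventory = $8,547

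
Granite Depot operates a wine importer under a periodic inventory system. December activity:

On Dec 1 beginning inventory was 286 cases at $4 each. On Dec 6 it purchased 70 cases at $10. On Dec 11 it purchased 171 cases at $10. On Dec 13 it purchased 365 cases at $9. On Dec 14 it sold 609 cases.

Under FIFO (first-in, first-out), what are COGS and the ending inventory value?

COGS = $4,292; ending inventory = $2,547

Dec 14, 609 sold [FIFO — oldest first]: 286 @ $4 + 70 @ $10 + 171 @ $10 + 82 @ $9 = $4,292
Ending inventory: 283 @ $9 = $2,547
Check: goods available $6,839 = COGS $4,292 + ending $2,547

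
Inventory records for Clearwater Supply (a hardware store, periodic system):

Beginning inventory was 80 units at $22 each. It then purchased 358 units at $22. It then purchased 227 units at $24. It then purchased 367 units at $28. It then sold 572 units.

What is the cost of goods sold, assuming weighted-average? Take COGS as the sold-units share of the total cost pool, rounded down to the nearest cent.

Sale 1, sell 572: 572/1032 × $25,360.00 → $14,056.12
Ending inventory (cost pool remaining) = $11,303.88
Check: goods available $25,360.00 = COGS $14,056.12 + ending $11,303.88

COGS = $14,056.12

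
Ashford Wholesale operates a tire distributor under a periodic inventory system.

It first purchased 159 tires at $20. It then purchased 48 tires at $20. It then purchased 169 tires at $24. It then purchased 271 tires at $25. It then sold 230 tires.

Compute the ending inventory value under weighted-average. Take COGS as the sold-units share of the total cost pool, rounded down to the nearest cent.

Ending inventory = $9,649.01

Sale 1, sell 230: 230/647 × $14,971.00 → $5,321.99
Ending inventory (cost pool remaining) = $9,649.01
Check: goods available $14,971.00 = COGS $5,321.99 + ending $9,649.01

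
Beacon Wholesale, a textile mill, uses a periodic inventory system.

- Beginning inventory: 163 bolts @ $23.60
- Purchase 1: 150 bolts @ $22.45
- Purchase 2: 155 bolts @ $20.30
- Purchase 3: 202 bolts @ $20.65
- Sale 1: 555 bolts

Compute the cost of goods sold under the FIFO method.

Sale 1 (555) [FIFO — oldest first]: 163 @ $23.60 + 150 @ $22.45 + 155 @ $20.30 + 87 @ $20.65 = $12,157.35
Ending inventory: 115 @ $20.65 = $2,374.75

COGS = $12,157.35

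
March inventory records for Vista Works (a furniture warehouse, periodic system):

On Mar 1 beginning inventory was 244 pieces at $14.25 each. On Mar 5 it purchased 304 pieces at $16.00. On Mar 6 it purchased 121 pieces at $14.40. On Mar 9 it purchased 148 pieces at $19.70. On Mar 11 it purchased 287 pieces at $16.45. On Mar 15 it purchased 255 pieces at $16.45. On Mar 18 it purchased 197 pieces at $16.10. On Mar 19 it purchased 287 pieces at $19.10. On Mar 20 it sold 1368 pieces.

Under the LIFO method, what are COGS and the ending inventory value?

COGS = $23,395.30; ending inventory = $7,173.00

Mar 20, 1368 sold [LIFO — newest first]: 287 @ $19.10 + 197 @ $16.10 + 255 @ $16.45 + 287 @ $16.45 + 148 @ $19.70 + 121 @ $14.40 + 73 @ $16.00 = $23,395.30
Ending inventory: 244 @ $14.25 + 231 @ $16.00 = $7,173.00
Check: goods available $30,568.30 = COGS $23,395.30 + ending $7,173.00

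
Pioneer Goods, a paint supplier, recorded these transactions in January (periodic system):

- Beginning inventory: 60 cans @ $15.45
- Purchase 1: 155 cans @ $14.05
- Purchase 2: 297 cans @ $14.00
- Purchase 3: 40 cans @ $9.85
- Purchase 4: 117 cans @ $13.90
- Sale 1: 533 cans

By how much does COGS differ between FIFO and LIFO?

FIFO COGS: 60 @ $15.45 + 155 @ $14.05 + 297 @ $14.00 + 21 @ $9.85 = $7,469.60
LIFO COGS: 117 @ $13.90 + 40 @ $9.85 + 297 @ $14.00 + 79 @ $14.05 = $7,288.25
Difference = |$7,469.60 − $7,288.25| = $181.35

$181.35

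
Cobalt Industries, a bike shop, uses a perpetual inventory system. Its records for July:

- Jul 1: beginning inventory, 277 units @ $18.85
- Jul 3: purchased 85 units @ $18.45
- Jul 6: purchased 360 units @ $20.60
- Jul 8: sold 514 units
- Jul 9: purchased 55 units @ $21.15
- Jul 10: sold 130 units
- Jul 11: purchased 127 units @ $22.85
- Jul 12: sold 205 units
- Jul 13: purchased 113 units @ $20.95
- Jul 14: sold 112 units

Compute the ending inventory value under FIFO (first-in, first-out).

Jul 8, 514 sold [FIFO — oldest first]: 277 @ $18.85 + 85 @ $18.45 + 152 @ $20.60 = $9,920.90
Jul 10, 130 sold [FIFO — oldest first]: 130 @ $20.60 = $2,678.00
Jul 12, 205 sold [FIFO — oldest first]: 78 @ $20.60 + 55 @ $21.15 + 72 @ $22.85 = $4,415.25
Jul 14, 112 sold [FIFO — oldest first]: 55 @ $22.85 + 57 @ $20.95 = $2,450.90
Total COGS = $9,920.90 + $2,678.00 + $4,415.25 + $2,450.90 = $19,465.05
Ending inventory: 56 @ $20.95 = $1,173.20

Ending inventory = $1,173.20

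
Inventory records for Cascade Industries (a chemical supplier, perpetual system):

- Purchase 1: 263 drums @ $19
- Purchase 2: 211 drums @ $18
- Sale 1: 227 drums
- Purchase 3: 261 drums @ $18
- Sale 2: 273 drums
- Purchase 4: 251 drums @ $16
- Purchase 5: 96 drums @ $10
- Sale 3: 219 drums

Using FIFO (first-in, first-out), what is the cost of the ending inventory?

Sale 1 (227) [FIFO — oldest first]: 227 @ $19 = $4,313
Sale 2 (273) [FIFO — oldest first]: 36 @ $19 + 211 @ $18 + 26 @ $18 = $4,950
Sale 3 (219) [FIFO — oldest first]: 219 @ $18 = $3,942
Total COGS = $4,313 + $4,950 + $3,942 = $13,205
Ending inventory: 16 @ $18 + 251 @ $16 + 96 @ $10 = $5,264

Ending inventory = $5,264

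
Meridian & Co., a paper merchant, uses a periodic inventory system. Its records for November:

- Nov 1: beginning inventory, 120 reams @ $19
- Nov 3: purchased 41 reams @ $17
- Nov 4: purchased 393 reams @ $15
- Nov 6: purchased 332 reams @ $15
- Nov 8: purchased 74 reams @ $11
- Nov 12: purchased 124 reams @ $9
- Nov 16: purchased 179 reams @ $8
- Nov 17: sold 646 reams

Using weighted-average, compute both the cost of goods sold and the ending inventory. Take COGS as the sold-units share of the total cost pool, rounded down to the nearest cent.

COGS = $8,804.62; ending inventory = $8,409.38

Nov 17, sell 646: 646/1263 × $17,214.00 → $8,804.62
Ending inventory (cost pool remaining) = $8,409.38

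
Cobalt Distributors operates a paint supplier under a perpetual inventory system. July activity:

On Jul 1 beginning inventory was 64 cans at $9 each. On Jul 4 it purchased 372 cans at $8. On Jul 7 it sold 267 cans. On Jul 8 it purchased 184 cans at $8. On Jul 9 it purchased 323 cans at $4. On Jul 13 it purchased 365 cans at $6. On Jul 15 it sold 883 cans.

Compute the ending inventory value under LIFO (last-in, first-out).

Ending inventory = $1,328

Jul 7, 267 sold [LIFO — newest first]: 267 @ $8 = $2,136
Jul 15, 883 sold [LIFO — newest first]: 365 @ $6 + 323 @ $4 + 184 @ $8 + 11 @ $8 = $5,042
Total COGS = $2,136 + $5,042 = $7,178
Ending inventory: 64 @ $9 + 94 @ $8 = $1,328
Check: goods available $8,506 = COGS $7,178 + ending $1,328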